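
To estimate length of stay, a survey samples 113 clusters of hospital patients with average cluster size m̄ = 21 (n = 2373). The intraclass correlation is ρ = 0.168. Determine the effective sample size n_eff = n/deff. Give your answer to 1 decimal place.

deff = 1 + (21 − 1)·0.168 = 1 + 3.36 = 4.36.
n_eff = 2373 / 4.36 = 544.3.

544.3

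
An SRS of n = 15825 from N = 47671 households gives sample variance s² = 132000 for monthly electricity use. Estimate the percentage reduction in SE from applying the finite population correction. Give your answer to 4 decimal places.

f = n/N = 15825/47671 = 0.33196283.
SE_no-fpc = √(s²/n) = 2.8881192; SE_fpc = √((1−f)s²/n) = 2.360562.
Ratio = √(1−f) = 0.81733541. Reduction = 100·(1 − 0.81733541) = 18.2665%.

18.2665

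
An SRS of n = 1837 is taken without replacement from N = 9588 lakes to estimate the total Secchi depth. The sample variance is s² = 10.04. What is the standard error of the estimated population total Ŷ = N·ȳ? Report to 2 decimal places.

Var(Ŷ) = N²·Var(ȳ) = N²·(1 − n/N)·s²/n.
f = 1837/9588 = 0.19159366; Var(ȳ) = 0.80840634·10.04/1837 = 0.0044182905.
Var(Ŷ) = 9588² · 0.0044182905 = 406172.31.
SE(Ŷ) = √(406172.31) = 637.32.

637.32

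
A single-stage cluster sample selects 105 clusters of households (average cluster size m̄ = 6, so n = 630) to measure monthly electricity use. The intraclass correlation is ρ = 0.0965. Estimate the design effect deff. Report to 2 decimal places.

1.48

deff = 1 + (6 − 1)·0.0965 = 1 + 0.4825 = 1.4825.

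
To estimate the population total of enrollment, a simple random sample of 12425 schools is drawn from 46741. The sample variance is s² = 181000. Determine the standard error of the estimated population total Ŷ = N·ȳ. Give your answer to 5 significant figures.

Var(Ŷ) = N²·Var(ȳ) = N²·(1 − n/N)·s²/n.
f = 12425/46741 = 0.26582658; Var(ȳ) = 0.73417342·181000/12425 = 10.695001.
Var(Ŷ) = 46741² · 10.695001 = 2.3365594 × 10^10.
SE(Ŷ) = √(2.3365594 × 10^10) = 152860.

152860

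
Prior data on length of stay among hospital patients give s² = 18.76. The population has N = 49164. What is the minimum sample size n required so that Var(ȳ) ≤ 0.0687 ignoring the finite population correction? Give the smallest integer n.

274

Without fpc, n₀ = s²/D = 18.76/0.0687 = 273.0713.
Rounding up, n = 274.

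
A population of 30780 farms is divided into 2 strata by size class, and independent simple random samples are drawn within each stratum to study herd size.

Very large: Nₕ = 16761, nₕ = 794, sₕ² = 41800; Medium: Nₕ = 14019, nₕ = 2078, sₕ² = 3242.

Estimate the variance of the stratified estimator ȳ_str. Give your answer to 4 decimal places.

15.1467

Var(ȳ_str) = Σₕ Wₕ²(1 − fₕ)sₕ²/nₕ with Wₕ = Nₕ/N, N = 30780.
Very large: Wₕ = 0.54454191; term = 0.54454191²·(1 − 0.04737188)·41800/794 = 14.871056.
Medium: Wₕ = 0.45545809; term = 0.45545809²·(1 − 0.14822741)·3242/2078 = 0.27566903.
Sum = 15.146725.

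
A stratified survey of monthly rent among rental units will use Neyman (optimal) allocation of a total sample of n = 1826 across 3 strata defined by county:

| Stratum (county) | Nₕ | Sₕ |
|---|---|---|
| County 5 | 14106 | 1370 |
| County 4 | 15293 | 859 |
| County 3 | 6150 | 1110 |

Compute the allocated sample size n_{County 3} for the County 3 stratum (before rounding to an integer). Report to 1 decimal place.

Neyman allocation: nₕ = n·NₕSₕ / Σⱼ NⱼSⱼ.
Σ NⱼSⱼ = 14106·1370 + 15293·859 + 6150·1110 = 3.9288407 × 10^7.
n_{County 3} = 1826·6150·1110 / (3.9288407 × 10^7) = 317.3.

317.3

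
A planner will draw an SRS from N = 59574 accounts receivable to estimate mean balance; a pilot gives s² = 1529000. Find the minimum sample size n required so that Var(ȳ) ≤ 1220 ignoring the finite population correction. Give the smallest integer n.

Without fpc, n₀ = s²/D = 1529000/1220 = 1253.2787.
Rounding up, n = 1254.

1254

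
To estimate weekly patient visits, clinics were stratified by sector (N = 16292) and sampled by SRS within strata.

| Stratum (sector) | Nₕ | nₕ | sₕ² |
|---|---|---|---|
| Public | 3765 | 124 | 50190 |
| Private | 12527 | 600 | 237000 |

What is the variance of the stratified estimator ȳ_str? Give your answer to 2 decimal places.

Var(ȳ_str) = Σₕ Wₕ²(1 − fₕ)sₕ²/nₕ with Wₕ = Nₕ/N, N = 16292.
Public: Wₕ = 0.23109502; term = 0.23109502²·(1 − 0.03293493)·50190/124 = 20.904143.
Private: Wₕ = 0.76890498; term = 0.76890498²·(1 − 0.04789654)·237000/600 = 222.3446.
Sum = 243.24874.

243.25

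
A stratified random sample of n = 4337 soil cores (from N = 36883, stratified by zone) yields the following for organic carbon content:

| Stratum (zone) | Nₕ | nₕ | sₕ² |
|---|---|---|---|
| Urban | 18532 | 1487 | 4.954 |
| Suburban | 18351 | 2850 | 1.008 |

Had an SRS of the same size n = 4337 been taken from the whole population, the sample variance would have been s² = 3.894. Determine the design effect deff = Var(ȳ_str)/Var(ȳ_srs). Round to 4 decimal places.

Var(ȳ_str) = Σ Wₕ²(1−fₕ)sₕ²/nₕ with Wₕ = Nₕ/36883:
  Urban: (18532/36883)²·(1−1487/18532)·4.954/1487 = 7.7359179 × 10^-4
  Suburban: (18351/36883)²·(1−2850/18351)·1.008/2850 = 7.3957572 × 10^-5
  → Var(ȳ_str) = 8.4754936 × 10^-4.
Var(ȳ_srs) = (1 − 4337/36883)·3.894/4337 = 7.9227857 × 10^-4.
deff = (8.4754936 × 10^-4) / (7.9227857 × 10^-4) = 1.0698.

1.0698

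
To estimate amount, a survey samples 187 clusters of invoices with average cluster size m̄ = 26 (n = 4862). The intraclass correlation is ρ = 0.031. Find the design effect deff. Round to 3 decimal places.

1.775

deff = 1 + (26 − 1)·0.031 = 1 + 0.775 = 1.775.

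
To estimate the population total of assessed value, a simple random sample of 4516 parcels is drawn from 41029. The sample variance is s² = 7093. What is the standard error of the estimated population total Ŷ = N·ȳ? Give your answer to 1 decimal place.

Var(Ŷ) = N²·Var(ȳ) = N²·(1 − n/N)·s²/n.
f = 4516/41029 = 0.11006849; Var(ȳ) = 0.88993151·7093/4516 = 1.39776.
Var(Ŷ) = 41029² · 1.39776 = 2.3529596 × 10^9.
SE(Ŷ) = √(2.3529596 × 10^9) = 48507.3.

48507.3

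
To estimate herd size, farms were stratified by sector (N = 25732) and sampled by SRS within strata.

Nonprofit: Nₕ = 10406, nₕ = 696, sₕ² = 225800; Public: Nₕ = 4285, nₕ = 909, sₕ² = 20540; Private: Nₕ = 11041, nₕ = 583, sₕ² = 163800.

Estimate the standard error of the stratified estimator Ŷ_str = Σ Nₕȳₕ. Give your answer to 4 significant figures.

Var(Ŷ_str) = Σₕ Nₕ²(1 − fₕ)sₕ²/nₕ.
Nonprofit: 10406²·(1 − 696/10406)·225800/696 = 3.2780664 × 10^10.
Public: 4285²·(1 − 909/4285)·20540/909 = 3.2688111 × 10^8.
Private: 11041²·(1 − 583/11041)·163800/583 = 3.2441609 × 10^10.
Sum = 6.5549154 × 10^10.
SE = √(6.5549154 × 10^10) = 256000.

256000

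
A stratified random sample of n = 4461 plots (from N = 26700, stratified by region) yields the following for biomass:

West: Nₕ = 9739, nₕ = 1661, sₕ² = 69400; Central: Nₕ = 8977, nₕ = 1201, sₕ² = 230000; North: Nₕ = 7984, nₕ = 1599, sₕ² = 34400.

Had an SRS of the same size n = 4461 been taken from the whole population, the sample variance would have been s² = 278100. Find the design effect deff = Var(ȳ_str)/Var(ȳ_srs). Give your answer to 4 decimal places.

Var(ȳ_str) = Σ Wₕ²(1−fₕ)sₕ²/nₕ with Wₕ = Nₕ/26700:
  West: (9739/26700)²·(1−1661/9739)·69400/1661 = 4.6108982
  Central: (8977/26700)²·(1−1201/8977)·230000/1201 = 18.752095
  North: (7984/26700)²·(1−1599/7984)·34400/1599 = 1.5383986
  → Var(ȳ_str) = 24.901392.
Var(ȳ_srs) = (1 − 4461/26700)·278100/4461 = 51.924552.
deff = 24.901392 / 51.924552 = 0.4796.

0.4796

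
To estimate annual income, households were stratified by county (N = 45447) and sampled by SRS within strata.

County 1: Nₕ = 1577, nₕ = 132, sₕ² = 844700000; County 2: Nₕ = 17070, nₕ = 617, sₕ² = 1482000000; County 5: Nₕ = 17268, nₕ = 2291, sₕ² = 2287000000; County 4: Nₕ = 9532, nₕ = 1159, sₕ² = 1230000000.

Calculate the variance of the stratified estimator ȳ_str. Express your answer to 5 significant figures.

499680

Var(ȳ_str) = Σₕ Wₕ²(1 − fₕ)sₕ²/nₕ with Wₕ = Nₕ/N, N = 45447.
County 1: Wₕ = 0.03469976; term = 0.03469976²·(1 − 0.08370323)·844700000/132 = 7060.2107.
County 2: Wₕ = 0.37560235; term = 0.37560235²·(1 − 0.03614528)·1482000000/617 = 326611.31.
County 5: Wₕ = 0.37995907; term = 0.37995907²·(1 − 0.13267315)·2287000000/2291 = 124996.4.
County 4: Wₕ = 0.20973882; term = 0.20973882²·(1 − 0.12159043)·1230000000/1159 = 41008.734.
Sum = 499676.65.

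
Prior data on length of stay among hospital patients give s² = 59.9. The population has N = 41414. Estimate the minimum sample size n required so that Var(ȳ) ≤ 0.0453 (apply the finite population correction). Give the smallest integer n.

1282

Without fpc, n₀ = s²/D = 59.9/0.0453 = 1322.2958.
With fpc, (1 − n/N)·s²/n ≤ D requires n ≥ n₀/(1 + n₀/N) = 1322.2958/(1 + 1322.2958/41414) = 1281.3829.
Rounding up, n = 1282.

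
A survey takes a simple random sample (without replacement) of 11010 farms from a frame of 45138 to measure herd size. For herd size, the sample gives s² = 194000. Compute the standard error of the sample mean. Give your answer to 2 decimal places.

3.65

Under SRS without replacement, Var(ȳ) = (1 − f)·s²/n with f = n/N = 11010/45138 = 0.24391865.
Var(ȳ) = (1 − 0.24391865)·194000/11010 = 0.75608135·17.620345 = 13.322414.
SE(ȳ) = √(13.322414) = 3.65.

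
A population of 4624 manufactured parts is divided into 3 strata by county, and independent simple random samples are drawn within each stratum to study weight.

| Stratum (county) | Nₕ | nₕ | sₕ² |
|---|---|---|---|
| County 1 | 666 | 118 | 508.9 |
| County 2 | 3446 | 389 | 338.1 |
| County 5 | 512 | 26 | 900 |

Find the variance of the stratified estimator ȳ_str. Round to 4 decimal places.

Var(ȳ_str) = Σₕ Wₕ²(1 − fₕ)sₕ²/nₕ with Wₕ = Nₕ/N, N = 4624.
County 1: Wₕ = 0.14403114; term = 0.14403114²·(1 − 0.17717718)·508.9/118 = 0.073615553.
County 2: Wₕ = 0.74524221; term = 0.74524221²·(1 − 0.11288450)·338.1/389 = 0.42822363.
County 5: Wₕ = 0.11072664; term = 0.11072664²·(1 − 0.05078125)·900/26 = 0.40284664.
Sum = 0.90468582.

0.9047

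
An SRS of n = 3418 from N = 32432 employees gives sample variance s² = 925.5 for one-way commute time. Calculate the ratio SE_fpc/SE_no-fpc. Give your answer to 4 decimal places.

0.9458

f = n/N = 3418/32432 = 0.10538974.
SE_no-fpc = √(s²/n) = 0.52035794; SE_fpc = √((1−f)s²/n) = 0.49217451.
Ratio = √(1−f) = 0.94583839.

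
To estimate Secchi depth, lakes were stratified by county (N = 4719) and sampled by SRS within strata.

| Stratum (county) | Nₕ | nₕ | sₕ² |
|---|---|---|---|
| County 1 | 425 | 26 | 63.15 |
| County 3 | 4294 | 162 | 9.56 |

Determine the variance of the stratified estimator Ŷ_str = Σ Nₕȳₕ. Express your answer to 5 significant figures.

Var(Ŷ_str) = Σₕ Nₕ²(1 − fₕ)sₕ²/nₕ.
County 1: 425²·(1 − 26/425)·63.15/26 = 411871.59.
County 3: 4294²·(1 − 162/4294)·9.56/162 = 1.0470447 × 10^6.
Sum = 1.4589163 × 10^6.

1.4589 × 10^6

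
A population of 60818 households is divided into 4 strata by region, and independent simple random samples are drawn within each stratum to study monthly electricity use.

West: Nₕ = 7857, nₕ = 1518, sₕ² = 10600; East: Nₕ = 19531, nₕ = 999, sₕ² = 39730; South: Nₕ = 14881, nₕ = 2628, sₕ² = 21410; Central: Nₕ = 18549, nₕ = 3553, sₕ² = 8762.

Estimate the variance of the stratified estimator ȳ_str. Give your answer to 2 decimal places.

4.57

Var(ȳ_str) = Σₕ Wₕ²(1 − fₕ)sₕ²/nₕ with Wₕ = Nₕ/N, N = 60818.
West: Wₕ = 0.12918873; term = 0.12918873²·(1 − 0.19320351)·10600/1518 = 0.094025863.
East: Wₕ = 0.32113848; term = 0.32113848²·(1 − 0.05114945)·39730/999 = 3.8916662.
South: Wₕ = 0.24468085; term = 0.24468085²·(1 − 0.17660103)·21410/2628 = 0.40160729.
Central: Wₕ = 0.30499194; term = 0.30499194²·(1 − 0.19154671)·8762/3553 = 0.18545549.
Sum = 4.5727548.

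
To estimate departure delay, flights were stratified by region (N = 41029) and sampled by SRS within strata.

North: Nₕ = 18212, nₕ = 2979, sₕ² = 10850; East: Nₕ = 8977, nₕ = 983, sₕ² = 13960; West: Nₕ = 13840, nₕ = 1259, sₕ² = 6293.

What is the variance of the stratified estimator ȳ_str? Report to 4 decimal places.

1.7227

Var(ȳ_str) = Σₕ Wₕ²(1 − fₕ)sₕ²/nₕ with Wₕ = Nₕ/N, N = 41029.
North: Wₕ = 0.44388116; term = 0.44388116²·(1 − 0.16357347)·10850/2979 = 0.60023381.
East: Wₕ = 0.21879646; term = 0.21879646²·(1 − 0.10950206)·13960/983 = 0.60540417.
West: Wₕ = 0.33732238; term = 0.33732238²·(1 − 0.09096821)·6293/1259 = 0.51701291.
Sum = 1.7226509.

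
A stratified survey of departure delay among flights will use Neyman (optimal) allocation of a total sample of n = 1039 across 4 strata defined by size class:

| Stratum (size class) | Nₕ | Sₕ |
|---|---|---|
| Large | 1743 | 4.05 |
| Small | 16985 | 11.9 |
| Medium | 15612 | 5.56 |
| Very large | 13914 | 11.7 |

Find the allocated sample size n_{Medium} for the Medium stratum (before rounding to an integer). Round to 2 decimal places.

Neyman allocation: nₕ = n·NₕSₕ / Σⱼ NⱼSⱼ.
Σ NⱼSⱼ = 1743·4.05 + 16985·11.9 + 15612·5.56 + 13914·11.7 = 458777.17.
n_{Medium} = 1039·15612·5.56 / 458777.17 = 196.58.

196.58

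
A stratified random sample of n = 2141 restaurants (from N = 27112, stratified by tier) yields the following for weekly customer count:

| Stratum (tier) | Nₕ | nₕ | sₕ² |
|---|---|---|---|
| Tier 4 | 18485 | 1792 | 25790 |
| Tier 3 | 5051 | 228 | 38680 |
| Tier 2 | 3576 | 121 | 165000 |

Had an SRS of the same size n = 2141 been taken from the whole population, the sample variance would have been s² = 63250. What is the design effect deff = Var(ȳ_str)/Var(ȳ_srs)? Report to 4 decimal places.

1.2710

Var(ȳ_str) = Σ Wₕ²(1−fₕ)sₕ²/nₕ with Wₕ = Nₕ/27112:
  Tier 4: (18485/27112)²·(1−1792/18485)·25790/1792 = 6.0414902
  Tier 3: (5051/27112)²·(1−228/5051)·38680/228 = 5.6224181
  Tier 2: (3576/27112)²·(1−121/3576)·165000/121 = 22.920338
  → Var(ȳ_str) = 34.584246.
Var(ȳ_srs) = (1 − 2141/27112)·63250/2141 = 27.209355.
deff = 34.584246 / 27.209355 = 1.2710.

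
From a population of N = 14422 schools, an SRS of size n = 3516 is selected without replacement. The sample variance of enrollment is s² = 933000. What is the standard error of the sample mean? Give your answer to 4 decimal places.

14.1656

Under SRS without replacement, Var(ȳ) = (1 − f)·s²/n with f = n/N = 3516/14422 = 0.24379420.
Var(ȳ) = (1 − 0.24379420)·933000/3516 = 0.75620580·265.35836 = 200.66553.
SE(ȳ) = √(200.66553) = 14.1656.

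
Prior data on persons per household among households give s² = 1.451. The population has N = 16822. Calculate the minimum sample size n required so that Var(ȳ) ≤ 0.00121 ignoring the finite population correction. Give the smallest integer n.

1200

Without fpc, n₀ = s²/D = 1.451/0.00121 = 1199.1736.
Rounding up, n = 1200.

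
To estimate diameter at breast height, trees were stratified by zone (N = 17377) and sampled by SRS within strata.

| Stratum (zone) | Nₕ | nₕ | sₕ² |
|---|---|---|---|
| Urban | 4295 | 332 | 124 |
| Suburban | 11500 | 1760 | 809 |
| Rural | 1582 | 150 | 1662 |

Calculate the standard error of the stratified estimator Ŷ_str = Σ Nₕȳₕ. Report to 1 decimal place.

Var(Ŷ_str) = Σₕ Nₕ²(1 − fₕ)sₕ²/nₕ.
Urban: 4295²·(1 − 332/4295)·124/332 = 6.3572727 × 10^6.
Suburban: 11500²·(1 − 1760/11500)·809/1760 = 5.1486415 × 10^7.
Rural: 1582²·(1 − 150/1582)·1662/150 = 2.5100898 × 10^7.
Sum = 8.2944586 × 10^7.
SE = √(8.2944586 × 10^7) = 9107.4.

9107.4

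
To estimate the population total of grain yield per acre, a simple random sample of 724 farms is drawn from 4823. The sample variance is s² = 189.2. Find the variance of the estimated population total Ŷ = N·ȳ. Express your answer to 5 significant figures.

5.1663 × 10^6

Var(Ŷ) = N²·Var(ȳ) = N²·(1 − n/N)·s²/n.
f = 724/4823 = 0.15011404; Var(ȳ) = 0.84988596·189.2/724 = 0.22209727.
Var(Ŷ) = 4823² · 0.22209727 = 5.1662777 × 10^6.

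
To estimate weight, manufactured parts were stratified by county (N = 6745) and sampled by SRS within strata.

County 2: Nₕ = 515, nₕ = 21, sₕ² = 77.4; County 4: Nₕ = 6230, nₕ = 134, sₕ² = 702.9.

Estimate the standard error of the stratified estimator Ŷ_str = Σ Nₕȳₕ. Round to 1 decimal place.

Var(Ŷ_str) = Σₕ Nₕ²(1 − fₕ)sₕ²/nₕ.
County 2: 515²·(1 − 21/515)·77.4/21 = 937682.57.
County 4: 6230²·(1 − 134/6230)·702.9/134 = 1.9921487 × 10^8.
Sum = 2.0015255 × 10^8.
SE = √(2.0015255 × 10^8) = 14147.5.

14147.5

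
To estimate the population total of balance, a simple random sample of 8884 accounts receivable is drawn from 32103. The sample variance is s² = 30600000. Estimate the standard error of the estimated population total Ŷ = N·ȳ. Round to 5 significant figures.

1.6023 × 10^6

Var(Ŷ) = N²·Var(ȳ) = N²·(1 − n/N)·s²/n.
f = 8884/32103 = 0.27673426; Var(ȳ) = 0.72326574·30600000/8884 = 2491.2125.
Var(Ŷ) = 32103² · 2491.2125 = 2.5674501 × 10^12.
SE(Ŷ) = √(2.5674501 × 10^12) = 1.6023 × 10^6.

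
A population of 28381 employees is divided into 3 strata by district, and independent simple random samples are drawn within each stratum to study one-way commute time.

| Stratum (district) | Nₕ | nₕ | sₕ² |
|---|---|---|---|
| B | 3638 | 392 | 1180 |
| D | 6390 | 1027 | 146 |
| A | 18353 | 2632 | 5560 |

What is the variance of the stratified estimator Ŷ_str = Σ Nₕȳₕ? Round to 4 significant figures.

6.499 × 10^8

Var(Ŷ_str) = Σₕ Nₕ²(1 − fₕ)sₕ²/nₕ.
B: 3638²·(1 − 392/3638)·1180/392 = 3.5547343 × 10^7.
D: 6390²·(1 − 1027/6390)·146/1027 = 4.8718181 × 10^6.
A: 18353²·(1 − 2632/18353)·5560/2632 = 6.0950341 × 10^8.
Sum = 6.4992257 × 10^8.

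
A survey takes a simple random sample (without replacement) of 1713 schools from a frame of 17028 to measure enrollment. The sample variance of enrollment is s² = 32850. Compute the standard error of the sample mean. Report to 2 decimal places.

Under SRS without replacement, Var(ȳ) = (1 − f)·s²/n with f = n/N = 1713/17028 = 0.10059901.
Var(ȳ) = (1 − 0.10059901)·32850/1713 = 0.89940099·19.176883 = 17.247707.
SE(ȳ) = √(17.247707) = 4.15.

4.15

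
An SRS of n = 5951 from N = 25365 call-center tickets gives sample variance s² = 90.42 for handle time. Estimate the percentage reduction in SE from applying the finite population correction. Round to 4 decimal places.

12.5137

f = n/N = 5951/25365 = 0.23461463.
SE_no-fpc = √(s²/n) = 0.12326429; SE_fpc = √((1−f)s²/n) = 0.10783937.
Ratio = √(1−f) = 0.87486306. Reduction = 100·(1 − 0.87486306) = 12.5137%.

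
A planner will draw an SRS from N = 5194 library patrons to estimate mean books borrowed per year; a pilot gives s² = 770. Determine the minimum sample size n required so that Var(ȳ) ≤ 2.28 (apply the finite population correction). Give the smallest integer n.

Without fpc, n₀ = s²/D = 770/2.28 = 337.7193.
With fpc, (1 − n/N)·s²/n ≤ D requires n ≥ n₀/(1 + n₀/N) = 337.7193/(1 + 337.7193/5194) = 317.1011.
Rounding up, n = 318.

318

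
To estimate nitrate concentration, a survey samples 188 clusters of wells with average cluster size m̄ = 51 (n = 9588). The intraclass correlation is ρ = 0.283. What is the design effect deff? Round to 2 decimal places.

15.15

deff = 1 + (51 − 1)·0.283 = 1 + 14.15 = 15.15.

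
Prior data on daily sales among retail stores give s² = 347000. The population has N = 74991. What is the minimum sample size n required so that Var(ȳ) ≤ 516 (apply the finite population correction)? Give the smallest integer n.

Without fpc, n₀ = s²/D = 347000/516 = 672.4806.
With fpc, (1 − n/N)·s²/n ≤ D requires n ≥ n₀/(1 + n₀/N) = 672.4806/(1 + 672.4806/74991) = 666.5037.
Rounding up, n = 667.

667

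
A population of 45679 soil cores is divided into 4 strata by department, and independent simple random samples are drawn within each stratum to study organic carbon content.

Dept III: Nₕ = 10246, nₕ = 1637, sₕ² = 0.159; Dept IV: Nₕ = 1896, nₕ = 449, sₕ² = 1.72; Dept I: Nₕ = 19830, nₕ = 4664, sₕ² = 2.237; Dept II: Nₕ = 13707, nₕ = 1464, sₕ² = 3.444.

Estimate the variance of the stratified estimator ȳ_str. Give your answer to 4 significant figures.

2.675 × 10^-4

Var(ȳ_str) = Σₕ Wₕ²(1 − fₕ)sₕ²/nₕ with Wₕ = Nₕ/N, N = 45679.
Dept III: Wₕ = 0.22430438; term = 0.22430438²·(1 − 0.15976967)·0.159/1637 = 4.106032 × 10^-6.
Dept IV: Wₕ = 0.04150704; term = 0.04150704²·(1 − 0.23681435)·1.72/449 = 5.0368126 × 10^-6.
Dept I: Wₕ = 0.43411633; term = 0.43411633²·(1 − 0.23519919)·2.237/4664 = 6.9130235 × 10^-5.
Dept II: Wₕ = 0.30007224; term = 0.30007224²·(1 − 0.10680674)·3.444/1464 = 1.8919914 × 10^-4.
Sum = 2.6747222 × 10^-4.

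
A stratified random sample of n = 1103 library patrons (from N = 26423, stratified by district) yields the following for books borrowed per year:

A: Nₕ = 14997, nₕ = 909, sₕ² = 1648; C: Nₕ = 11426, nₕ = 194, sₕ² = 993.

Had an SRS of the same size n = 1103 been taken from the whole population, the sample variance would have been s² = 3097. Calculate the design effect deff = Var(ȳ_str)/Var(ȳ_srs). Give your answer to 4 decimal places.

0.5536

Var(ȳ_str) = Σ Wₕ²(1−fₕ)sₕ²/nₕ with Wₕ = Nₕ/26423:
  A: (14997/26423)²·(1−909/14997)·1648/909 = 0.54863411
  C: (11426/26423)²·(1−194/11426)·993/194 = 0.94088075
  → Var(ȳ_str) = 1.4895149.
Var(ȳ_srs) = (1 − 1103/26423)·3097/1103 = 2.6905884.
deff = 1.4895149 / 2.6905884 = 0.5536.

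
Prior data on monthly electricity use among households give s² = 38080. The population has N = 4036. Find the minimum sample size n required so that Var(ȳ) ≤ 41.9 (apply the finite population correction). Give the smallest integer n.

742

Without fpc, n₀ = s²/D = 38080/41.9 = 908.8305.
With fpc, (1 − n/N)·s²/n ≤ D requires n ≥ n₀/(1 + n₀/N) = 908.8305/(1 + 908.8305/4036) = 741.7928.
Rounding up, n = 742.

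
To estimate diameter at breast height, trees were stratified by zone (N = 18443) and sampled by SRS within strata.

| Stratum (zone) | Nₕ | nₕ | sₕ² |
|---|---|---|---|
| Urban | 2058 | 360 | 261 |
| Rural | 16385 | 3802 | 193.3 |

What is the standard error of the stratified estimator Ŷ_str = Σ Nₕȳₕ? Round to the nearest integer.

3608

Var(Ŷ_str) = Σₕ Nₕ²(1 − fₕ)sₕ²/nₕ.
Urban: 2058²·(1 − 360/2058)·261/360 = 2.5335009 × 10^6.
Rural: 16385²·(1 − 3802/16385)·193.3/3802 = 1.048215 × 10^7.
Sum = 1.3015651 × 10^7.
SE = √(1.3015651 × 10^7) = 3608.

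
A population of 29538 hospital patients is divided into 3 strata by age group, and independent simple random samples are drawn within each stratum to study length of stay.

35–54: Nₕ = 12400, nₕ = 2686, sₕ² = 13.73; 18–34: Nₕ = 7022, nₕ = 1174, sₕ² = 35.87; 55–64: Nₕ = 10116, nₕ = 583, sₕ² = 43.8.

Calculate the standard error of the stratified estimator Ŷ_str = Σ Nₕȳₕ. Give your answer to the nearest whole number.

3019

Var(Ŷ_str) = Σₕ Nₕ²(1 − fₕ)sₕ²/nₕ.
35–54: 12400²·(1 − 2686/12400)·13.73/2686 = 615721.49.
18–34: 7022²·(1 − 1174/7022)·35.87/1174 = 1.2546756 × 10^6.
55–64: 10116²·(1 − 583/10116)·43.8/583 = 7.2450931 × 10^6.
Sum = 9.1154902 × 10^6.
SE = √(9.1154902 × 10^6) = 3019.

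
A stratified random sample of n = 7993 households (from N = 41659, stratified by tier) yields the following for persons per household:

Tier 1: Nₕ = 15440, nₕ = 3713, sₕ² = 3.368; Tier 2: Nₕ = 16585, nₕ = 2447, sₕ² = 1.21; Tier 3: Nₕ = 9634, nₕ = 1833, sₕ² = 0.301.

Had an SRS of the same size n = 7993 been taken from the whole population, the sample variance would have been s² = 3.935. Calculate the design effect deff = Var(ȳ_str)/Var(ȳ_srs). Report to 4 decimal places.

Var(ȳ_str) = Σ Wₕ²(1−fₕ)sₕ²/nₕ with Wₕ = Nₕ/41659:
  Tier 1: (15440/41659)²·(1−3713/15440)·3.368/3713 = 9.463759 × 10^-5
  Tier 2: (16585/41659)²·(1−2447/16585)·1.21/2447 = 6.6809339 × 10^-5
  Tier 3: (9634/41659)²·(1−1833/9634)·0.301/1833 = 7.1112062 × 10^-6
  → Var(ȳ_str) = 1.6855814 × 10^-4.
Var(ȳ_srs) = (1 − 7993/41659)·3.935/7993 = 3.9784839 × 10^-4.
deff = (1.6855814 × 10^-4) / (3.9784839 × 10^-4) = 0.4237.

0.4237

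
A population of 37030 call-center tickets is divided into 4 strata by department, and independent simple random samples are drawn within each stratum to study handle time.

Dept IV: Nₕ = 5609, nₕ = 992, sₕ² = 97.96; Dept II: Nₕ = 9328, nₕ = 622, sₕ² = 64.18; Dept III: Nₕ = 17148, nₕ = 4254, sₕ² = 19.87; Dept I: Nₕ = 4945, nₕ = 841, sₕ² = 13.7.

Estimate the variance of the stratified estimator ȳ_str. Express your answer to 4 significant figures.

0.008970

Var(ȳ_str) = Σₕ Wₕ²(1 − fₕ)sₕ²/nₕ with Wₕ = Nₕ/N, N = 37030.
Dept IV: Wₕ = 0.15147178; term = 0.15147178²·(1 − 0.17685862)·97.96/992 = 0.0018649835.
Dept II: Wₕ = 0.25190386; term = 0.25190386²·(1 − 0.06668096)·64.18/622 = 0.0061109553.
Dept III: Wₕ = 0.46308399; term = 0.46308399²·(1 − 0.24807558)·19.87/4254 = 7.5317188 × 10^-4.
Dept I: Wₕ = 0.13354037; term = 0.13354037²·(1 − 0.17007078)·13.7/841 = 2.4109644 × 10^-4.
Sum = 0.0089702071.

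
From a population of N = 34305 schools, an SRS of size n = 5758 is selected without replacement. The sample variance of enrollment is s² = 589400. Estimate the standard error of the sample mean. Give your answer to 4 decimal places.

Under SRS without replacement, Var(ȳ) = (1 − f)·s²/n with f = n/N = 5758/34305 = 0.16784725.
Var(ȳ) = (1 − 0.16784725)·589400/5758 = 0.83215275·102.36193 = 85.180762.
SE(ȳ) = √(85.180762) = 9.2293.

9.2293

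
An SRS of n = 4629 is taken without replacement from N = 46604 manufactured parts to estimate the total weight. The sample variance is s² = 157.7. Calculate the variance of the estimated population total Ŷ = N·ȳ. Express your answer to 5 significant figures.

6.6644 × 10^7

Var(Ŷ) = N²·Var(ȳ) = N²·(1 − n/N)·s²/n.
f = 4629/46604 = 0.09932624; Var(ȳ) = 0.90067376·157.7/4629 = 0.030684004.
Var(Ŷ) = 46604² · 0.030684004 = 6.6643595 × 10^7.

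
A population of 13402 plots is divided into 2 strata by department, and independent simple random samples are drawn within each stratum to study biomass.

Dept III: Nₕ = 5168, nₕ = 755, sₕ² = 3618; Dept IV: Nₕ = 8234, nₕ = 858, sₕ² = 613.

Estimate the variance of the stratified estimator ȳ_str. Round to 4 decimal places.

0.8501

Var(ȳ_str) = Σₕ Wₕ²(1 − fₕ)sₕ²/nₕ with Wₕ = Nₕ/N, N = 13402.
Dept III: Wₕ = 0.38561409; term = 0.38561409²·(1 − 0.14609133)·3618/755 = 0.6084695.
Dept IV: Wₕ = 0.61438591; term = 0.61438591²·(1 − 0.10420209)·613/858 = 0.24158264.
Sum = 0.85005214.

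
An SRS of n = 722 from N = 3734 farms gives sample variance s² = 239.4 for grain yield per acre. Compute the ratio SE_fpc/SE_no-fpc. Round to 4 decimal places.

f = n/N = 722/3734 = 0.19335833.
SE_no-fpc = √(s²/n) = 0.57582892; SE_fpc = √((1−f)s²/n) = 0.51717057.
Ratio = √(1−f) = 0.89813232.

0.8981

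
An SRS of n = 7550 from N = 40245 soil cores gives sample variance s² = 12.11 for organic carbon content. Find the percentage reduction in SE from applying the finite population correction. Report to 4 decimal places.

f = n/N = 7550/40245 = 0.18760094.
SE_no-fpc = √(s²/n) = 0.040049638; SE_fpc = √((1−f)s²/n) = 0.036098013.
Ratio = √(1−f) = 0.90133182. Reduction = 100·(1 − 0.90133182) = 9.8668%.

9.8668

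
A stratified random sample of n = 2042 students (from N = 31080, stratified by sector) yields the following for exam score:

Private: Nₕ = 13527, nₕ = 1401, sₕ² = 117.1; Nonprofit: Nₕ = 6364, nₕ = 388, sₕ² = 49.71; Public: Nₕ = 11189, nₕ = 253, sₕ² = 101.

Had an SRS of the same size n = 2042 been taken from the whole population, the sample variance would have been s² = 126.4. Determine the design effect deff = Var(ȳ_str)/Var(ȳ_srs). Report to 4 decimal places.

Var(ȳ_str) = Σ Wₕ²(1−fₕ)sₕ²/nₕ with Wₕ = Nₕ/31080:
  Private: (13527/31080)²·(1−1401/13527)·117.1/1401 = 0.014193052
  Nonprofit: (6364/31080)²·(1−388/6364)·49.71/388 = 0.0050441823
  Public: (11189/31080)²·(1−253/11189)·101/253 = 0.050569494
  → Var(ȳ_str) = 0.069806728.
Var(ȳ_srs) = (1 − 2042/31080)·126.4/2042 = 0.057833174.
deff = 0.069806728 / 0.057833174 = 1.2070.

1.2070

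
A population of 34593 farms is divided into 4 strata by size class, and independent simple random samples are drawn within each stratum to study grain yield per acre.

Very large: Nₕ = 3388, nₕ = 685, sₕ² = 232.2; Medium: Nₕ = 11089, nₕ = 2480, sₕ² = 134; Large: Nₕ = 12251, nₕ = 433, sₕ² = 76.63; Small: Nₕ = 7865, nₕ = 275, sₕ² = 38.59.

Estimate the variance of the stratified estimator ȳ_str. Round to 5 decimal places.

0.03532

Var(ȳ_str) = Σₕ Wₕ²(1 − fₕ)sₕ²/nₕ with Wₕ = Nₕ/N, N = 34593.
Very large: Wₕ = 0.09793889; term = 0.09793889²·(1 − 0.20218418)·232.2/685 = 0.0025940876.
Medium: Wₕ = 0.32055618; term = 0.32055618²·(1 − 0.22364505)·134/2480 = 0.0043104415.
Large: Wₕ = 0.35414679; term = 0.35414679²·(1 − 0.03534405)·76.63/433 = 0.021411643.
Small: Wₕ = 0.22735814; term = 0.22735814²·(1 − 0.03496503)·38.59/275 = 0.0070001305.
Sum = 0.035316303.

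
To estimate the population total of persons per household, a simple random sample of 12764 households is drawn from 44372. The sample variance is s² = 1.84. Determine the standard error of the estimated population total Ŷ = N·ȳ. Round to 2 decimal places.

449.64

Var(Ŷ) = N²·Var(ȳ) = N²·(1 − n/N)·s²/n.
f = 12764/44372 = 0.28765888; Var(ȳ) = 0.71234112·1.84/12764 = 1.0268784 × 10^-4.
Var(Ŷ) = 44372² · (1.0268784 × 10^-4) = 202179.46.
SE(Ŷ) = √(202179.46) = 449.64.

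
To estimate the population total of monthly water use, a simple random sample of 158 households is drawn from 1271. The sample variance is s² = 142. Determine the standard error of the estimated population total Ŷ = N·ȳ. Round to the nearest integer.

Var(Ŷ) = N²·Var(ȳ) = N²·(1 − n/N)·s²/n.
f = 158/1271 = 0.12431157; Var(ȳ) = 0.87568843·142/158 = 0.78701112.
Var(Ŷ) = 1271² · 0.78701112 = 1.27137 × 10^6.
SE(Ŷ) = √(1.27137 × 10^6) = 1128.

1128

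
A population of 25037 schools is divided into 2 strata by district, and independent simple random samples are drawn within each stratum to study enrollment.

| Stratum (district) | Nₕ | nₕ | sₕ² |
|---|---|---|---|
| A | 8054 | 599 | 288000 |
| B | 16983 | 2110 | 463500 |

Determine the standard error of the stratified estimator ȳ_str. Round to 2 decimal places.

Var(ȳ_str) = Σₕ Wₕ²(1 − fₕ)sₕ²/nₕ with Wₕ = Nₕ/N, N = 25037.
A: Wₕ = 0.32168391; term = 0.32168391²·(1 − 0.07437298)·288000/599 = 46.053258.
B: Wₕ = 0.67831609; term = 0.67831609²·(1 − 0.12424189)·463500/2110 = 88.514759.
Sum = 134.56802.
SE = √(134.56802) = 11.60.

11.60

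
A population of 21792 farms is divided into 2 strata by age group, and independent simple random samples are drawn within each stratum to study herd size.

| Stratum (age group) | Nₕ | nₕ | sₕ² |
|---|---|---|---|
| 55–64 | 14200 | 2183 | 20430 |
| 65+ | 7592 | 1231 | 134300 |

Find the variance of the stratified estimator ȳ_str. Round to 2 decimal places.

Var(ȳ_str) = Σₕ Wₕ²(1 − fₕ)sₕ²/nₕ with Wₕ = Nₕ/N, N = 21792.
55–64: Wₕ = 0.65161527; term = 0.65161527²·(1 − 0.15373239)·20430/2183 = 3.3628296.
65+: Wₕ = 0.34838473; term = 0.34838473²·(1 − 0.16214436)·134300/1231 = 11.09444.
Sum = 14.45727.

14.46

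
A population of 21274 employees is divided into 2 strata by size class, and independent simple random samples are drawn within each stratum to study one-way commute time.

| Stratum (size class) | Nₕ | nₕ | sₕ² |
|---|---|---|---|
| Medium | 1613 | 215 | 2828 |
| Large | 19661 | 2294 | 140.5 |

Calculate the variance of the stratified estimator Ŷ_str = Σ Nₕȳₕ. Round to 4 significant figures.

5.057 × 10^7

Var(Ŷ_str) = Σₕ Nₕ²(1 − fₕ)sₕ²/nₕ.
Medium: 1613²·(1 − 215/1613)·2828/215 = 2.9660774 × 10^7.
Large: 19661²·(1 − 2294/19661)·140.5/2294 = 2.0912855 × 10^7.
Sum = 5.0573629 × 10^7.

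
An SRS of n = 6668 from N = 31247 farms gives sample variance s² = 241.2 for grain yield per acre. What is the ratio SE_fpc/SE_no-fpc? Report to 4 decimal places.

f = n/N = 6668/31247 = 0.21339649.
SE_no-fpc = √(s²/n) = 0.19019139; SE_fpc = √((1−f)s²/n) = 0.16868202.
Ratio = √(1−f) = 0.88690671.

0.8869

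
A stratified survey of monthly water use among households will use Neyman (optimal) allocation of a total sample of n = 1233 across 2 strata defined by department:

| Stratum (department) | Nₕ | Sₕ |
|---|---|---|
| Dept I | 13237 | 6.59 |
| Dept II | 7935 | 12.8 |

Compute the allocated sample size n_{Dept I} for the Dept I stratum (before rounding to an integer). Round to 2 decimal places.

569.69

Neyman allocation: nₕ = n·NₕSₕ / Σⱼ NⱼSⱼ.
Σ NⱼSⱼ = 13237·6.59 + 7935·12.8 = 188799.83.
n_{Dept I} = 1233·13237·6.59 / 188799.83 = 569.69.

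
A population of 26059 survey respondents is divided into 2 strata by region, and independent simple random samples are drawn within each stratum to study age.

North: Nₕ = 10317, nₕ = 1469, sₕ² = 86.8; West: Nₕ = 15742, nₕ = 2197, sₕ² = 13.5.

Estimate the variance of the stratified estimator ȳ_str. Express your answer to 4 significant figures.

Var(ȳ_str) = Σₕ Wₕ²(1 − fₕ)sₕ²/nₕ with Wₕ = Nₕ/N, N = 26059.
North: Wₕ = 0.39590928; term = 0.39590928²·(1 − 0.14238635)·86.8/1469 = 0.0079429345.
West: Wₕ = 0.60409072; term = 0.60409072²·(1 − 0.13956295)·13.5/2197 = 0.0019294216.
Sum = 0.0098723561.

0.009872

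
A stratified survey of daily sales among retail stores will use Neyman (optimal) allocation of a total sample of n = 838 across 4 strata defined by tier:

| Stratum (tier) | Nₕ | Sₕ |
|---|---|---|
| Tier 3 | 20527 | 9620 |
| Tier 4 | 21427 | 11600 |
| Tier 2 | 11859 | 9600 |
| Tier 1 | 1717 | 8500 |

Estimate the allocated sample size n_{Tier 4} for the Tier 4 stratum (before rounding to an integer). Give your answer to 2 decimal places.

Neyman allocation: nₕ = n·NₕSₕ / Σⱼ NⱼSⱼ.
Σ NⱼSⱼ = 20527·9620 + 21427·11600 + 11859·9600 + 1717·8500 = 5.7446384 × 10^8.
n_{Tier 4} = 838·21427·11600 / (5.7446384 × 10^8) = 362.58.

362.58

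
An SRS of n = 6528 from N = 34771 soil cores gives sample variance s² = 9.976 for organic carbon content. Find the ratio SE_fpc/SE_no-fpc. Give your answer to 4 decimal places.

0.9013

f = n/N = 6528/34771 = 0.18774266.
SE_no-fpc = √(s²/n) = 0.039092023; SE_fpc = √((1−f)s²/n) = 0.035231811.
Ratio = √(1−f) = 0.90125321.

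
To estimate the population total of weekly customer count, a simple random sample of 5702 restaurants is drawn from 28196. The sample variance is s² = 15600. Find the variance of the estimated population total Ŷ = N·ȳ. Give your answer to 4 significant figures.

1.735 × 10^9

Var(Ŷ) = N²·Var(ȳ) = N²·(1 − n/N)·s²/n.
f = 5702/28196 = 0.20222727; Var(ȳ) = 0.79777273·15600/5702 = 2.1826122.
Var(Ŷ) = 28196² · 2.1826122 = 1.7352082 × 10^9.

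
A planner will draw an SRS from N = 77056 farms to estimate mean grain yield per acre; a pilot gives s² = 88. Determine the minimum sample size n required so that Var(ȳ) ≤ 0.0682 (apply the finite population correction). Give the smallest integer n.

1270

Without fpc, n₀ = s²/D = 88/0.0682 = 1290.3226.
With fpc, (1 − n/N)·s²/n ≤ D requires n ≥ n₀/(1 + n₀/N) = 1290.3226/(1 + 1290.3226/77056) = 1269.0717.
Rounding up, n = 1270.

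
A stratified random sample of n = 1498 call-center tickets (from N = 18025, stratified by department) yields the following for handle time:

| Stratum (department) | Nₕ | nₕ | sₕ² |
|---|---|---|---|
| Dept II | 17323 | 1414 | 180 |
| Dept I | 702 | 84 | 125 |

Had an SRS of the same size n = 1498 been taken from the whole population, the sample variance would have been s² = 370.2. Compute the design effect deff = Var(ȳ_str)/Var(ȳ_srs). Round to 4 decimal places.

0.4853

Var(ȳ_str) = Σ Wₕ²(1−fₕ)sₕ²/nₕ with Wₕ = Nₕ/18025:
  Dept II: (17323/18025)²·(1−1414/17323)·180/1414 = 0.10797881
  Dept I: (702/18025)²·(1−84/702)·125/84 = 0.0019870361
  → Var(ȳ_str) = 0.10996585.
Var(ȳ_srs) = (1 − 1498/18025)·370.2/1498 = 0.22659136.
deff = 0.10996585 / 0.22659136 = 0.4853.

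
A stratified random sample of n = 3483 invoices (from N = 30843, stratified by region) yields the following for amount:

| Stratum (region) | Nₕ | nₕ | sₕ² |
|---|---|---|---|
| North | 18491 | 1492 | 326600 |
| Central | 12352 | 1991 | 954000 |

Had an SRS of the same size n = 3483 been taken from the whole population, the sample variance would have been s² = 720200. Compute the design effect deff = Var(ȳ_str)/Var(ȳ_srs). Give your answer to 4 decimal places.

Var(ȳ_str) = Σ Wₕ²(1−fₕ)sₕ²/nₕ with Wₕ = Nₕ/30843:
  North: (18491/30843)²·(1−1492/18491)·326600/1492 = 72.329906
  Central: (12352/30843)²·(1−1991/12352)·954000/1991 = 64.461862
  → Var(ȳ_str) = 136.79177.
Var(ȳ_srs) = (1 − 3483/30843)·720200/3483 = 183.42525.
deff = 136.79177 / 183.42525 = 0.7458.

0.7458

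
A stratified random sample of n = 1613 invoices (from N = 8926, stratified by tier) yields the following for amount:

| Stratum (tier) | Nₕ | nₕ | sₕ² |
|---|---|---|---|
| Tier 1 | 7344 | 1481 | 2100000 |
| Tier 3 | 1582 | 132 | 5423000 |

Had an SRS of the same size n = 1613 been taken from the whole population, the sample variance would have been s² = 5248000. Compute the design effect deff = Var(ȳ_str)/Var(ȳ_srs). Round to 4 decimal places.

0.7312

Var(ȳ_str) = Σ Wₕ²(1−fₕ)sₕ²/nₕ with Wₕ = Nₕ/8926:
  Tier 1: (7344/8926)²·(1−1481/7344)·2100000/1481 = 766.30742
  Tier 3: (1582/8926)²·(1−132/1582)·5423000/132 = 1182.8411
  → Var(ȳ_str) = 1949.1485.
Var(ȳ_srs) = (1 − 1613/8926)·5248000/1613 = 2665.6195.
deff = 1949.1485 / 2665.6195 = 0.7312.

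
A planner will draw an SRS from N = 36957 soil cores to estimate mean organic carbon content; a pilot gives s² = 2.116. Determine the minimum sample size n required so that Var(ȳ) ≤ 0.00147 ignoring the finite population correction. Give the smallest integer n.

Without fpc, n₀ = s²/D = 2.116/0.00147 = 1439.4558.
Rounding up, n = 1440.

1440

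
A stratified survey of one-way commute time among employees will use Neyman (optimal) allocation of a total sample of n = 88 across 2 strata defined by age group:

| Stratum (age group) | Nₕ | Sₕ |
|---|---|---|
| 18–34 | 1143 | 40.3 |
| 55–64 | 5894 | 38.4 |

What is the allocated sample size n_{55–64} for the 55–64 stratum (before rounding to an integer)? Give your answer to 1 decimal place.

73.1

Neyman allocation: nₕ = n·NₕSₕ / Σⱼ NⱼSⱼ.
Σ NⱼSⱼ = 1143·40.3 + 5894·38.4 = 272392.5.
n_{55–64} = 88·5894·38.4 / 272392.5 = 73.1.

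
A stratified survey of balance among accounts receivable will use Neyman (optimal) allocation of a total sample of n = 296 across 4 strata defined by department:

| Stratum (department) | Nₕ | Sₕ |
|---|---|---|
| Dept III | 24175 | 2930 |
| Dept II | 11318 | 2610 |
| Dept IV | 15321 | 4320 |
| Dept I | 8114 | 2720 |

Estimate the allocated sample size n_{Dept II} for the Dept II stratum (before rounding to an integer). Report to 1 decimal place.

Neyman allocation: nₕ = n·NₕSₕ / Σⱼ NⱼSⱼ.
Σ NⱼSⱼ = 24175·2930 + 11318·2610 + 15321·4320 + 8114·2720 = 1.8862953 × 10^8.
n_{Dept II} = 296·11318·2610 / (1.8862953 × 10^8) = 46.4.

46.4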